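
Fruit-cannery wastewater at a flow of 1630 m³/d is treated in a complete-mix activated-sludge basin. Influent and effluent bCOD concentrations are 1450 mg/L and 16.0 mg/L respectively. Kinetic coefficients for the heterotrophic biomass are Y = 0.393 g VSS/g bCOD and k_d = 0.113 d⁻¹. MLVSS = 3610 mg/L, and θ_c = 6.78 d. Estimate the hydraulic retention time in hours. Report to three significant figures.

From the SRT design equation V = Y Q (S₀−S) θ_c / [X (1 + k_d θ_c)] = 0.393 × 1630 × (1450 − 16.0) × 6.78 / [3610 × (1 + 0.113 × 6.78)] = 6.23×10^6 / 6376 = 976.8 m³.
HRT = V/Q = 976.8 m³ / 1630 m³·d⁻¹ = 0.5993 d × 24 = 14.38 h.

τ ≈ 14.4 h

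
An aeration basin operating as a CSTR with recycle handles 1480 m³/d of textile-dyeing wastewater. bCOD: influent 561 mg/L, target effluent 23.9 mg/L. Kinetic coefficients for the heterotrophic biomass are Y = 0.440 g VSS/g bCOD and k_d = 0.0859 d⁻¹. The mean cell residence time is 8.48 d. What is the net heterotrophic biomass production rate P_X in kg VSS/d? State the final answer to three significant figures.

Y_obs = Y / (1 + k_d θ_c) = 0.440 / (1 + 0.0859 × 8.48) = 0.440 / 1.728 = 0.2546.
Substrate removed = Q·(S₀ − S) = 1480 m³/d × (561 − 23.9) g/m³ = 7.95×10^5 g/d = 794.9 kg/d.
P_X = Y_obs · Q(S₀ − S) = 0.2546 × 794.9 = 202.4 kg VSS/d.

P_X ≈ 202 kg VSS/d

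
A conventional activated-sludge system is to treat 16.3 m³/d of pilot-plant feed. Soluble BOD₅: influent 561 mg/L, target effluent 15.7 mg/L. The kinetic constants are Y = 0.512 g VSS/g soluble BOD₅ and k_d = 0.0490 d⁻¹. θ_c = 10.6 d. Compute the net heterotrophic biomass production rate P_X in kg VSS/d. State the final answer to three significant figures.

P_X ≈ 3.00 kg VSS/d

The observed yield is Y_obs = Y/(1 + k_d·θ_c) = 0.512 / (1 + 0.0490 × 10.6) = 0.512 / 1.519 = 0.3370 g VSS per g soluble BOD₅ removed.
Substrate removed = Q·(S₀ − S) = 16.3 m³/d × (561 − 15.7) g/m³ = 8.89×10^3 g/d = 8.888 kg/d.
Net biomass production P_X = Y_obs × Q·(S₀ − S) = 0.3370 × 8.888 = 2.995 kg VSS/d.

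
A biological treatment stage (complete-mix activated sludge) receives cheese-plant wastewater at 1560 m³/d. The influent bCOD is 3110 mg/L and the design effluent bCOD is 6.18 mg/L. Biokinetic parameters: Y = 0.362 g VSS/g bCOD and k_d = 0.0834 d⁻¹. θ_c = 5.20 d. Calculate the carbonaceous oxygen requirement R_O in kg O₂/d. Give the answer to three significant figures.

R_O ≈ 3110 kg O₂/d

Observed yield with endogenous decay: Y_obs = Y / (1 + k_d·θ_c) = 0.362 / (1 + 0.0834 × 5.20) = 0.362 / 1.434 = 0.2525 g VSS/g bCOD.
Mass of bCOD removed per day: Q(S₀ − S) = 1560 × 3104 g/m³ = 4842 kg/d.
P_X = Y_obs·Q·(S₀ − S) = 0.2525 × 4842 = 1223 kg VSS/d.
R_O = Q·ΔS − 1.42 P_X = 4842 − 1736 = 3106 kg O₂/d.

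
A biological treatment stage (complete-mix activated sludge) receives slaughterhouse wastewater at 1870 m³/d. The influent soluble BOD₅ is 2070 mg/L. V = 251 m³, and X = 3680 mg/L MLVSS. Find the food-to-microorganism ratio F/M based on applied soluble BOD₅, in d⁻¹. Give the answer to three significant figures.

Food-to-microorganism ratio F/M = Q S₀ / (V X) = 1870 × 2070 / (251.0 × 3680) = 4.191 d⁻¹.

F/M ≈ 4.19 d⁻¹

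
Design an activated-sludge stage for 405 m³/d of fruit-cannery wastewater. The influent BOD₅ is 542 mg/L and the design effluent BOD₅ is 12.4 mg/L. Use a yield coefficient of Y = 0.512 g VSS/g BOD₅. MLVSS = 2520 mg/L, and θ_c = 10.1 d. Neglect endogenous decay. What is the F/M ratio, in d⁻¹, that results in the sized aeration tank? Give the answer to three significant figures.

V·X = Y·Q·ΔS·θ_c gives V = 0.512 × 405 × (542 − 12.4) × 10.1 / 2520 = 440.1 m³.
Food-to-microorganism ratio F/M = Q S₀ / (V X) = 405 × 542 / (440.1 × 2520) = 0.1979 d⁻¹.

F/M ≈ 0.198 d⁻¹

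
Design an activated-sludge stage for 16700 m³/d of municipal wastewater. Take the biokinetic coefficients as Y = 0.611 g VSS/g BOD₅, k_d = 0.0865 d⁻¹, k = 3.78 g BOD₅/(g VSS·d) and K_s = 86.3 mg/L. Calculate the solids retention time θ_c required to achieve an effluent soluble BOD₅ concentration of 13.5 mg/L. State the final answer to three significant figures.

At the target effluent, Y k S/(K_s+S) = 0.611×3.78×13.5/99.80 = 0.3124 d⁻¹.
Then 1/θ_c = μ − k_d = 0.3124 − 0.0865 = 0.2259 d⁻¹, giving θ_c = 4.426 d.

θ_c ≈ 4.43 d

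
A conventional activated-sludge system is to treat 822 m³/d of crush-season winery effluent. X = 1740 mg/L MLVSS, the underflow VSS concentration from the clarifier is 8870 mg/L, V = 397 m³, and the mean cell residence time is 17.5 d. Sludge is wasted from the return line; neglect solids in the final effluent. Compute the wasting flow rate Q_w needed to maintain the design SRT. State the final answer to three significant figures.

Q_w ≈ 4.45 m³/d

Q_w = (V·X)/(θ_c X_r) = 397.0 × 1740 / (17.5 × 8870) = 4.450 m³/d.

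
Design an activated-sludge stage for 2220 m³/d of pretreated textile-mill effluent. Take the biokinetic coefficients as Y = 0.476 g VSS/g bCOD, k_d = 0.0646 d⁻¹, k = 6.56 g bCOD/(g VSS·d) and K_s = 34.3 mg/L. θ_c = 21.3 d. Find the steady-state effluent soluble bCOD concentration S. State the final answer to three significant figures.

S ≈ 1.27 mg/L

For a completely mixed reactor with recycle the Lawrence–McCarty relation gives S = K_s·(1 + k_d·θ_c) / [θ_c·(Y·k − k_d) − 1] = 34.3 × (1 + 0.0646 × 21.3) / [21.3 × (0.476 × 6.56 − 0.0646) − 1] = 81.50 / 64.13 = 1.271 mg/L.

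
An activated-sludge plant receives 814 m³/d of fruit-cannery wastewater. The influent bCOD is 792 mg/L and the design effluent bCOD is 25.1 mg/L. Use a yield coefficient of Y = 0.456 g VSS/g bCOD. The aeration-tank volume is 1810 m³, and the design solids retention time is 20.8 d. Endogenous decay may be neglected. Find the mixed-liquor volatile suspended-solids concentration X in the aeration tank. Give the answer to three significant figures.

From V·X = Y·Q·(S₀ − S)·θ_c (decay neglected): X = 0.456 × 814 × (792 − 25.1) × 20.8 / 1810 = 3271 mg/L.

X ≈ 3270 mg/L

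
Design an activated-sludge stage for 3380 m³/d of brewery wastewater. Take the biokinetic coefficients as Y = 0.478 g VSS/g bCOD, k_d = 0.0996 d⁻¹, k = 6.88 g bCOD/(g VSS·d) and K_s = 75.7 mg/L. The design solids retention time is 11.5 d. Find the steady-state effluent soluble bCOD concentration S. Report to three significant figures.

For a completely mixed reactor with recycle the Lawrence–McCarty relation gives S = K_s·(1 + k_d·θ_c) / [θ_c·(Y·k − k_d) − 1] = 75.7 × (1 + 0.0996 × 11.5) / [11.5 × (0.478 × 6.88 − 0.0996) − 1] = 162.4 / 35.67 = 4.553 mg/L.

S ≈ 4.55 mg/L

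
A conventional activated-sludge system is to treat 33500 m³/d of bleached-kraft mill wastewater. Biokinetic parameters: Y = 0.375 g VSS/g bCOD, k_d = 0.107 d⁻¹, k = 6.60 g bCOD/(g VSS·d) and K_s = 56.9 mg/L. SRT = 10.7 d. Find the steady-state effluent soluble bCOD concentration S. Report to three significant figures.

S ≈ 5.01 mg/L

From the Monod/SRT balance for a CMAS, S = K_s·(1+k_d θ_c)/[θ_c·(Y k − k_d) − 1] = 56.9 × (1 + 0.107 × 10.7) / [10.7 × (0.375 × 6.60 − 0.107) − 1] = 122.0 / 24.34 = 5.015 mg/L.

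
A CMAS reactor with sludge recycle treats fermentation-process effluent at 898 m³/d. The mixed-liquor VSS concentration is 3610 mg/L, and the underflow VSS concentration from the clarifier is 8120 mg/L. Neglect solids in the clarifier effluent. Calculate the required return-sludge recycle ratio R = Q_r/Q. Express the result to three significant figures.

R ≈ 0.800

Solids balance on the clarifier gives (1+R)X = R·X_r, so R = X/(X_r − X) = 3610 / (8120 − 3610) = 0.8004.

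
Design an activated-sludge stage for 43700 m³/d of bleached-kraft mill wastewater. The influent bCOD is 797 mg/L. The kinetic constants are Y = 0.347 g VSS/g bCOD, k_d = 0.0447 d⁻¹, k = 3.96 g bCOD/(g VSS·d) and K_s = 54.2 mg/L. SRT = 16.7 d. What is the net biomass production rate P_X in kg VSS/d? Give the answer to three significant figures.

P_X ≈ 6880 kg VSS/d

For a completely mixed reactor with recycle the Lawrence–McCarty relation gives S = K_s·(1 + k_d·θ_c) / [θ_c·(Y·k − k_d) − 1] = 54.2 × (1 + 0.0447 × 16.7) / [16.7 × (0.347 × 3.96 − 0.0447) − 1] = 94.66 / 21.20 = 4.465 mg/L.
The observed yield is Y_obs = Y/(1 + k_d·θ_c) = 0.347 / (1 + 0.0447 × 16.7) = 0.347 / 1.746 = 0.1987 g VSS per g bCOD removed.
ΔS = 797 − 4.46 = 792.5 mg/L, so the substrate removal rate is 43700 × 792.5/1000 = 34634 kg bCOD/d.
P_X = Y_obs · Q(S₀ − S) = 0.1987 × 34634 = 6881 kg VSS/d.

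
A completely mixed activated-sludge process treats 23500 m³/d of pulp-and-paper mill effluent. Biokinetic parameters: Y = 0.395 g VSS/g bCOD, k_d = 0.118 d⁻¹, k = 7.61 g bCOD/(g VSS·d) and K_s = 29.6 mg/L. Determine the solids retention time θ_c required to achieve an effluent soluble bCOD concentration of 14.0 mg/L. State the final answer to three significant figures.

θ_c ≈ 1.18 d

Specific growth rate at S = 14.0 mg/L: μ = YkS/(K_s+S) = 0.395·7.61·14.0/(29.6+14.0) = 0.9652 d⁻¹.
Then 1/θ_c = μ − k_d = 0.9652 − 0.118 = 0.8472 d⁻¹, giving θ_c = 1.180 d.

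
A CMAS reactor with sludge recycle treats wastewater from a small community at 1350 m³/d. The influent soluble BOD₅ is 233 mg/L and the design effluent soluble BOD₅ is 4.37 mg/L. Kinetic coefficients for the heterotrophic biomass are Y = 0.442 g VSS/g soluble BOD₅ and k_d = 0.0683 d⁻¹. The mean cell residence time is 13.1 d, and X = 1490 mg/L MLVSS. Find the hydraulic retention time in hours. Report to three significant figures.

τ ≈ 11.3 h

Steady-state biomass mass balance: V·X·(1 + k_d·θ_c) = Y·Q·(S₀ − S)·θ_c, so V = 0.442 × 1350 × (233 − 4.37) × 13.1 / [1490 × (1 + 0.0683 × 13.1)] = 1.79×10^6 / 2823 = 633.0 m³.
Hydraulic retention time τ = V/Q = 633.0 / 1350 = 0.4689 d = 11.25 h.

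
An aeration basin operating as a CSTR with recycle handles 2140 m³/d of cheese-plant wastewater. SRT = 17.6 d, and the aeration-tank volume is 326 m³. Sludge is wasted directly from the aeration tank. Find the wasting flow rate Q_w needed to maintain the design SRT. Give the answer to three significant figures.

For wasting at MLVSS concentration, Q_w = V/θ_c = 326.0/17.6 = 18.52 m³/d.

Q_w ≈ 18.5 m³/d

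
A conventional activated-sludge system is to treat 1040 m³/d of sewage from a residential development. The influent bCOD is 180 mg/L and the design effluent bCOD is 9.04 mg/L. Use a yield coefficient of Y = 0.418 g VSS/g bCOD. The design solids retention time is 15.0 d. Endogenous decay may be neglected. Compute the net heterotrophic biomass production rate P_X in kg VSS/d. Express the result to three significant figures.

P_X ≈ 74.3 kg VSS/d

No decay correction is needed, so Y_obs = Y = 0.418.
Substrate removed = Q·(S₀ − S) = 1040 m³/d × (180 − 9.04) g/m³ = 1.78×10^5 g/d = 177.8 kg/d.
Biomass produced: P_X = Y_obs·Q·ΔS = 0.4180 × 177.8 ≈ 74.32 kg VSS/d.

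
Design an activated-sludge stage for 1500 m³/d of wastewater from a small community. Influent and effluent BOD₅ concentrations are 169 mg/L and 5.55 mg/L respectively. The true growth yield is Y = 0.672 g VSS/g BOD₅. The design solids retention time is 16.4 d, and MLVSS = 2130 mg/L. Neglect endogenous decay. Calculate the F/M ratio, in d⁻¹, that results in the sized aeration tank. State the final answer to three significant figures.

F/M ≈ 0.0938 d⁻¹

With k_d = 0 the design equation reduces to V = Y Q (S₀−S) θ_c / X = 0.672 × 1500 × (169 − 5.55) × 16.4 / 2130 = 1269 m³.
Food-to-microorganism ratio F/M = Q S₀ / (V X) = 1500 × 169 / (1269 × 2130) = 0.09382 d⁻¹.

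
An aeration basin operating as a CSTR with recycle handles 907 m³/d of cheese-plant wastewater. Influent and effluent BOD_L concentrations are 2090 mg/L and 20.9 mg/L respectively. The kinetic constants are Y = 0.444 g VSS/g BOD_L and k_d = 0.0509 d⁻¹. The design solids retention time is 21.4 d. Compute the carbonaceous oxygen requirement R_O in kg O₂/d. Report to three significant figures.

R_O ≈ 1310 kg O₂/d

Y_obs = Y / (1 + k_d θ_c) = 0.444 / (1 + 0.0509 × 21.4) = 0.444 / 2.089 = 0.2125.
Substrate removed = Q·(S₀ − S) = 907 m³/d × (2090 − 20.9) g/m³ = 1.88×10^6 g/d = 1877 kg/d.
Net sludge production P_X = 0.2125 × 1877 = 398.8 kg VSS/d.
R_O = Q·ΔS − 1.42 P_X = 1877 − 566.3 = 1310 kg O₂/d.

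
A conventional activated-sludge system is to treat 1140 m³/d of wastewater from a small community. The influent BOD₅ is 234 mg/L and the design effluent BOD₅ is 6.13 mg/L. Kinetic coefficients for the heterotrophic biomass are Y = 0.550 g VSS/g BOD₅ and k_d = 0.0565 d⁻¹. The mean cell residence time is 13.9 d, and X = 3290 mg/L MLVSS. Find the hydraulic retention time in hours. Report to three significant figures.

Steady-state biomass mass balance: V·X·(1 + k_d·θ_c) = Y·Q·(S₀ − S)·θ_c, so V = 0.550 × 1140 × (234 − 6.13) × 13.9 / [3290 × (1 + 0.0565 × 13.9)] = 1.99×10^6 / 5874 = 338.1 m³.
HRT = V/Q = 338.1 m³ / 1140 m³·d⁻¹ = 0.2966 d × 24 = 7.118 h.

τ ≈ 7.12 h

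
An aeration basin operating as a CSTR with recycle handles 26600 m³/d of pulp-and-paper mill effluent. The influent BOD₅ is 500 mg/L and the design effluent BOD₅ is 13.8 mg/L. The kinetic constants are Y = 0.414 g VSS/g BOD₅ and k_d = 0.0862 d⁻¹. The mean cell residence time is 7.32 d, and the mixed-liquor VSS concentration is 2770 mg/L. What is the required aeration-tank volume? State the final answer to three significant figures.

From the SRT design equation V = Y Q (S₀−S) θ_c / [X (1 + k_d θ_c)] = 0.414 × 26600 × (500 − 13.8) × 7.32 / [2770 × (1 + 0.0862 × 7.32)] = 3.92×10^7 / 4518 = 8675 m³.

V ≈ 8680 m³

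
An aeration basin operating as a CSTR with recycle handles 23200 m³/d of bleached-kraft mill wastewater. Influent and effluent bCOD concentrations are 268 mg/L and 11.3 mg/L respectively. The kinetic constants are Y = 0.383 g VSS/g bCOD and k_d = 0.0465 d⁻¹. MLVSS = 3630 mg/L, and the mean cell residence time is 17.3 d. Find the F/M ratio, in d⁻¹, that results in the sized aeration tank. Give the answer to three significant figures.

F/M ≈ 0.284 d⁻¹

Rearranging the biomass balance for a CMAS with decay, V = Y·Q·ΔS·θ_c / [X·(1+k_d θ_c)] = 0.383 × 23200 × (268 − 11.3) × 17.3 / [3630 × (1 + 0.0465 × 17.3)] = 3.95×10^7 / 6550 = 6024 m³.
F/M = Q·S₀ / (V·X) = 23200 × 268 / (6024 × 3630) = 0.2843 g bCOD·(g VSS·d)⁻¹.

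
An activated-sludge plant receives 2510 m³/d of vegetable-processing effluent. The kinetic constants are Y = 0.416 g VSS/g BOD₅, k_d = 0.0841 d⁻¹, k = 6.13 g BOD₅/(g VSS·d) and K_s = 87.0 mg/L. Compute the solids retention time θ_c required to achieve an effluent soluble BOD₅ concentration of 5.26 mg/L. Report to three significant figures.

θ_c ≈ 16.3 d

At the target effluent, Y k S/(K_s+S) = 0.416×6.13×5.26/92.26 = 0.1454 d⁻¹.
Then 1/θ_c = μ − k_d = 0.1454 − 0.0841 = 0.06129 d⁻¹, giving θ_c = 16.32 d.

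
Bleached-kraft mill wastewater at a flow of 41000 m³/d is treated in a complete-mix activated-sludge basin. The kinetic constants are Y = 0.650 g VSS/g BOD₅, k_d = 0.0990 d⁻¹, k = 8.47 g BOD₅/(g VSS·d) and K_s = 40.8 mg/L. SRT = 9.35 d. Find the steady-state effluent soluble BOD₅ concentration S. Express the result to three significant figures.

Effluent substrate depends only on kinetics and SRT: S = K_s(1 + k_d θ_c) / [θ_c(Yk − k_d) − 1] = 40.8 × (1 + 0.0990 × 9.35) / [9.35 × (0.650 × 8.47 − 0.0990) − 1] = 78.57 / 49.55 = 1.586 mg/L.

S ≈ 1.59 mg/L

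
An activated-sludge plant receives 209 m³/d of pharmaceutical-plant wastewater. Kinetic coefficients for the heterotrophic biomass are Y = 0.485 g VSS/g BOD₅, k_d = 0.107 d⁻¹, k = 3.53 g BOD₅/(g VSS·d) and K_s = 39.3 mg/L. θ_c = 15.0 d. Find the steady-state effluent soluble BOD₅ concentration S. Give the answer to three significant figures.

S ≈ 4.44 mg/L

From the Monod/SRT balance for a CMAS, S = K_s·(1+k_d θ_c)/[θ_c·(Y k − k_d) − 1] = 39.3 × (1 + 0.107 × 15.0) / [15.0 × (0.485 × 3.53 − 0.107) − 1] = 102.4 / 23.08 = 4.437 mg/L.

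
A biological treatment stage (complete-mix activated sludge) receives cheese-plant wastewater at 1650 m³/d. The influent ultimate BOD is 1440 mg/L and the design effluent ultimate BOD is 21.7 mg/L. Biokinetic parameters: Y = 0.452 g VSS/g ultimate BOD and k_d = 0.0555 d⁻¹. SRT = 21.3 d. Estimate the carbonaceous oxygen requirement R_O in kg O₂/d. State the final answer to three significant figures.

Correct the yield for decay: Y_obs = Y/(1 + k_d θ_c) = 0.452 / (1 + 0.0555 × 21.3) = 0.452 / 2.182 = 0.2071.
ΔS = 1440 − 21.7 = 1418 mg/L, so the substrate removal rate is 1650 × 1418/1000 = 2340 kg ultimate BOD/d.
P_X = Y_obs·Q·(S₀ − S) = 0.2071 × 2340 = 484.7 kg VSS/d.
R_O = Q·(S₀ − S) − 1.42·P_X = 2340 − 1.42 × 484.7 = 1652 kg O₂/d.

R_O ≈ 1650 kg O₂/d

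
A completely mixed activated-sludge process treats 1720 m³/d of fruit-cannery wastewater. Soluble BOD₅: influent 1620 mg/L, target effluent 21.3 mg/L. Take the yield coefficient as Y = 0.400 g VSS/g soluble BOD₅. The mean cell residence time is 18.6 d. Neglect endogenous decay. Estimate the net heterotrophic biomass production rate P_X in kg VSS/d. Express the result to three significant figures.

P_X ≈ 1100 kg VSS/d

No decay correction is needed, so Y_obs = Y = 0.400.
Substrate removed = Q·(S₀ − S) = 1720 m³/d × (1620 − 21.3) g/m³ = 2.75×10^6 g/d = 2750 kg/d.
Net biomass production P_X = Y_obs × Q·(S₀ − S) = 0.4000 × 2750 = 1100 kg VSS/d.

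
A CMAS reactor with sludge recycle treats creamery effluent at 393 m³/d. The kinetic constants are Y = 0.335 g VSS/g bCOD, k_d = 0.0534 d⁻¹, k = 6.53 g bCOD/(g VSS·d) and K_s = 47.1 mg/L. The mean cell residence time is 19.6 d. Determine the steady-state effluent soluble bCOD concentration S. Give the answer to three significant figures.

From the Monod/SRT balance for a CMAS, S = K_s·(1+k_d θ_c)/[θ_c·(Y k − k_d) − 1] = 47.1 × (1 + 0.0534 × 19.6) / [19.6 × (0.335 × 6.53 − 0.0534) − 1] = 96.40 / 40.83 = 2.361 mg/L.

S ≈ 2.36 mg/L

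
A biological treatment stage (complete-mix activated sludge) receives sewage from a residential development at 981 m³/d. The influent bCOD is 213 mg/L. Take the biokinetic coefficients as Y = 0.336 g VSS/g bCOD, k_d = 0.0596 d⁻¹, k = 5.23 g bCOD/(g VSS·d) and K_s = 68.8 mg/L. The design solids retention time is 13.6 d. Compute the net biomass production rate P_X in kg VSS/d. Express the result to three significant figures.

From the Monod/SRT balance for a CMAS, S = K_s·(1+k_d θ_c)/[θ_c·(Y k − k_d) − 1] = 68.8 × (1 + 0.0596 × 13.6) / [13.6 × (0.336 × 5.23 − 0.0596) − 1] = 124.6 / 22.09 = 5.639 mg/L.
The observed yield is Y_obs = Y/(1 + k_d·θ_c) = 0.336 / (1 + 0.0596 × 13.6) = 0.336 / 1.811 = 0.1856 g VSS per g bCOD removed.
Q·(S₀ − S) = 981 × (213 − 5.64) × 10⁻³ = 203.4 kg/d removed.
Net biomass production P_X = Y_obs × Q·(S₀ − S) = 0.1856 × 203.4 = 37.75 kg VSS/d.

P_X ≈ 37.8 kg VSS/d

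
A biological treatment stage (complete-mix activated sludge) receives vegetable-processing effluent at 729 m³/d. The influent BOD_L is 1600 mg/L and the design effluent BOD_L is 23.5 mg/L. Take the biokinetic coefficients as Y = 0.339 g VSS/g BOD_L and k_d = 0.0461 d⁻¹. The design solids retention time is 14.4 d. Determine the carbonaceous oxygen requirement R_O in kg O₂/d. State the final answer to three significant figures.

Correct the yield for decay: Y_obs = Y/(1 + k_d θ_c) = 0.339 / (1 + 0.0461 × 14.4) = 0.339 / 1.664 = 0.2037.
Substrate removed = Q·(S₀ − S) = 729 m³/d × (1600 − 23.5) g/m³ = 1.15×10^6 g/d = 1149 kg/d.
Net sludge production P_X = 0.2037 × 1149 = 234.2 kg VSS/d.
Carbonaceous O₂ demand = substrate oxidised − cell-mass equivalent = 1149 − 1.42 × 234.2 = 816.8 kg O₂/d.

R_O ≈ 817 kg O₂/d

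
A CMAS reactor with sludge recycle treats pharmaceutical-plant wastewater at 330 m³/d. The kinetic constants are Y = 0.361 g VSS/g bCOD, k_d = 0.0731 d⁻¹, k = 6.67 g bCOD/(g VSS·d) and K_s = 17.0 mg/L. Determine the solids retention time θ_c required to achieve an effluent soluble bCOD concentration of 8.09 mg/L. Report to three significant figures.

θ_c ≈ 1.42 d

Specific growth rate at S = 8.09 mg/L: μ = YkS/(K_s+S) = 0.361·6.67·8.09/(17.0+8.09) = 0.7764 d⁻¹.
1/θ_c = 0.7764 − 0.0731 = 0.7033 d⁻¹, so θ_c = 1.422 d.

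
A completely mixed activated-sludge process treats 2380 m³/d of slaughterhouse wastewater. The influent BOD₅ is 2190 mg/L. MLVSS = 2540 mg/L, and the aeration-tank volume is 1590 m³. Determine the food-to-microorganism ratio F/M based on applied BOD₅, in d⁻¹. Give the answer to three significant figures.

F/M ≈ 1.29 d⁻¹

Food-to-microorganism ratio F/M = Q S₀ / (V X) = 2380 × 2190 / (1590 × 2540) = 1.291 d⁻¹.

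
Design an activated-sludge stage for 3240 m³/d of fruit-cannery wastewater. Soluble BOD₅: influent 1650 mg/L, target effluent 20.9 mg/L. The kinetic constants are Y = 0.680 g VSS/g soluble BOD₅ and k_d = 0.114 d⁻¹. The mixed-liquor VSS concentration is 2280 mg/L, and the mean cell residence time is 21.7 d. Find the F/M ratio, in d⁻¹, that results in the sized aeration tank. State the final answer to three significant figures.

Rearranging the biomass balance for a CMAS with decay, V = Y·Q·ΔS·θ_c / [X·(1+k_d θ_c)] = 0.680 × 3240 × (1650 − 20.9) × 21.7 / [2280 × (1 + 0.114 × 21.7)] = 7.79×10^7 / 7920 = 9834 m³.
F/M = applied load / biomass = Q·S₀/(V·X) = 3240 × 1650 / (9834 × 2280) = 0.2384 d⁻¹.

F/M ≈ 0.238 d⁻¹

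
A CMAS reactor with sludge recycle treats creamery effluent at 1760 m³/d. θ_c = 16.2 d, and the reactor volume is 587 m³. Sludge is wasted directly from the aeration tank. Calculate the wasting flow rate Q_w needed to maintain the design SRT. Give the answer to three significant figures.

For wasting at MLVSS concentration, Q_w = V/θ_c = 587.0/16.2 = 36.23 m³/d.

Q_w ≈ 36.2 m³/d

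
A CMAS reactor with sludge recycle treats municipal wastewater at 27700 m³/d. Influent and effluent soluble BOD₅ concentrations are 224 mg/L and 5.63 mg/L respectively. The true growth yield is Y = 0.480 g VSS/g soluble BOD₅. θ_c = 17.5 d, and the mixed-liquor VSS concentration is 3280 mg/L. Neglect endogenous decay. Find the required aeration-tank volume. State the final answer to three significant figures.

V·X = Y·Q·ΔS·θ_c gives V = 0.480 × 27700 × (224 − 5.63) × 17.5 / 3280 = 15491 m³.

V ≈ 15500 m³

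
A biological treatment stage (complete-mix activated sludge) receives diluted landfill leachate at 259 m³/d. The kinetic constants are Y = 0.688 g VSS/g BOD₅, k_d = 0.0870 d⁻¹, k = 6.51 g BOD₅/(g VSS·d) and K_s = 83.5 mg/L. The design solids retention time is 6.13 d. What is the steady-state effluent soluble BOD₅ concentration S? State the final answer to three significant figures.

Effluent substrate depends only on kinetics and SRT: S = K_s(1 + k_d θ_c) / [θ_c(Yk − k_d) − 1] = 83.5 × (1 + 0.0870 × 6.13) / [6.13 × (0.688 × 6.51 − 0.0870) − 1] = 128.0 / 25.92 = 4.939 mg/L.

S ≈ 4.94 mg/L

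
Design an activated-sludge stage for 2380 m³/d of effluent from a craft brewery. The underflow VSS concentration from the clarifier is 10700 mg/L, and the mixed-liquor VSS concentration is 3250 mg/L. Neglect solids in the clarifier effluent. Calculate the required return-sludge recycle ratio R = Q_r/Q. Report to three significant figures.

Solids balance on the clarifier gives (1+R)X = R·X_r, so R = X/(X_r − X) = 3250 / (10700 − 3250) = 0.4362.

R ≈ 0.436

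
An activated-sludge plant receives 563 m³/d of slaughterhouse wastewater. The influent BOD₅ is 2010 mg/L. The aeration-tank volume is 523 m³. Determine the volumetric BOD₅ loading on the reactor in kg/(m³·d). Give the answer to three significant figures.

L_v = Q S₀ / V = 563 × 2010 × 10⁻³ / 523.0 = 2.164 kg/(m³·d).

L_v ≈ 2.16 kg BOD₅/(m³·d)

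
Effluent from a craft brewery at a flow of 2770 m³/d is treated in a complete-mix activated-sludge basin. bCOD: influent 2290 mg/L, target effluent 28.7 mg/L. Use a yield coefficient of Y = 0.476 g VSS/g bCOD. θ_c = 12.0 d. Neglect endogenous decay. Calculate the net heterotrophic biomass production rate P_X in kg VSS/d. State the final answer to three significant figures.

With endogenous decay neglected, the observed yield equals the true yield: Y_obs = Y = 0.476 g VSS/g bCOD.
ΔS = 2290 − 28.7 = 2261 mg/L, so the substrate removal rate is 2770 × 2261/1000 = 6264 kg bCOD/d.
So the net sludge growth is P_X = 0.4760 × 6264 = 2982 kg VSS/d.

P_X ≈ 2980 kg VSS/d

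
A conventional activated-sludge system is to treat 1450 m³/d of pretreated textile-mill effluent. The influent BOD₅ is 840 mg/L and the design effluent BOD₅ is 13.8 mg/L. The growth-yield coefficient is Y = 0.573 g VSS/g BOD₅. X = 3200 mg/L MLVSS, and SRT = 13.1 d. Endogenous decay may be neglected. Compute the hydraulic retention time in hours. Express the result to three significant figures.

τ ≈ 46.5 h

V·X = Y·Q·ΔS·θ_c gives V = 0.573 × 1450 × (840 − 13.8) × 13.1 / 3200 = 2810 m³.
τ = V/Q = 2810/1450 = 1.938 d, or 46.51 h.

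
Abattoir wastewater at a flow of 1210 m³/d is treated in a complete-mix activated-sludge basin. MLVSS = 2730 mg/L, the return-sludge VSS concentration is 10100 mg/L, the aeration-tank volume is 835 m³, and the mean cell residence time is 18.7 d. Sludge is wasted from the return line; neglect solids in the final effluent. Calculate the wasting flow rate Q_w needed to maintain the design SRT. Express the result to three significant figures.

Q_w ≈ 12.1 m³/d

Q_w = (V·X)/(θ_c X_r) = 835.0 × 2730 / (18.7 × 10100) = 12.07 m³/d.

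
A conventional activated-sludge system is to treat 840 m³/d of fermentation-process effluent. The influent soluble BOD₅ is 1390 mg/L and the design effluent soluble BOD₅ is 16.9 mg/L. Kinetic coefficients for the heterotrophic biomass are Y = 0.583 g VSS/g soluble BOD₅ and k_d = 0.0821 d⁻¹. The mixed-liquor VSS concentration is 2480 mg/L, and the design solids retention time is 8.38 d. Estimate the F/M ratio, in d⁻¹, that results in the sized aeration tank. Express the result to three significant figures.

From the SRT design equation V = Y Q (S₀−S) θ_c / [X (1 + k_d θ_c)] = 0.583 × 840 × (1390 − 16.9) × 8.38 / [2480 × (1 + 0.0821 × 8.38)] = 5.64×10^6 / 4186 = 1346 m³.
F/M = Q·S₀ / (V·X) = 840 × 1390 / (1346 × 2480) = 0.3498 g soluble BOD₅·(g VSS·d)⁻¹.

F/M ≈ 0.350 d⁻¹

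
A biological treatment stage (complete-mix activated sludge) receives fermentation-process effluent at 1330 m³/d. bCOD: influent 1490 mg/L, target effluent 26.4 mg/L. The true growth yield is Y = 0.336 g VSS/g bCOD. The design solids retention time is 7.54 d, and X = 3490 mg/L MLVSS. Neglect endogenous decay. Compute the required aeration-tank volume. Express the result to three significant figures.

V ≈ 1410 m³

Biomass mass balance (decay neglected): V·X = Y·Q·(S₀ − S)·θ_c, so V = 0.336 × 1330 × (1490 − 26.4) × 7.54 / 3490 = 1413 m³.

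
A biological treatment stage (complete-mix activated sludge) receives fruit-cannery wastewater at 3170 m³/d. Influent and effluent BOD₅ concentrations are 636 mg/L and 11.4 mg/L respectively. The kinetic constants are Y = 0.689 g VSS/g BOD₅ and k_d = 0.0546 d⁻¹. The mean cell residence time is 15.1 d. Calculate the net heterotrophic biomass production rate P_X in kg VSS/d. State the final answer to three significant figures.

Correct the yield for decay: Y_obs = Y/(1 + k_d θ_c) = 0.689 / (1 + 0.0546 × 15.1) = 0.689 / 1.824 = 0.3776.
Q·(S₀ − S) = 3170 × (636 − 11.4) × 10⁻³ = 1980 kg/d removed.
P_X = Y_obs · Q(S₀ − S) = 0.3776 × 1980 = 747.7 kg VSS/d.

P_X ≈ 748 kg VSS/d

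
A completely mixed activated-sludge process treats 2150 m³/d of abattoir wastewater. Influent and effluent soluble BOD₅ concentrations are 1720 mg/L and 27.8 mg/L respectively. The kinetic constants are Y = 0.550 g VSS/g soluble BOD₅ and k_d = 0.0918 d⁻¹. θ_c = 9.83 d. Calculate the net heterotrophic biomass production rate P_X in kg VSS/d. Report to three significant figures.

P_X ≈ 1050 kg VSS/d

Correct the yield for decay: Y_obs = Y/(1 + k_d θ_c) = 0.550 / (1 + 0.0918 × 9.83) = 0.550 / 1.902 = 0.2891.
Q·(S₀ − S) = 2150 × (1720 − 27.8) × 10⁻³ = 3638 kg/d removed.
So the net sludge growth is P_X = 0.2891 × 3638 = 1052 kg VSS/d.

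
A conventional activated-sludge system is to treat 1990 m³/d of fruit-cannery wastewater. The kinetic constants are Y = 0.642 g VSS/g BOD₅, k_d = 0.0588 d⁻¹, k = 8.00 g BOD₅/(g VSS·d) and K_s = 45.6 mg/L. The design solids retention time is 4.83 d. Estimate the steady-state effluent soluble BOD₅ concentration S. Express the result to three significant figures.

Effluent substrate depends only on kinetics and SRT: S = K_s(1 + k_d θ_c) / [θ_c(Yk − k_d) − 1] = 45.6 × (1 + 0.0588 × 4.83) / [4.83 × (0.642 × 8.00 − 0.0588) − 1] = 58.55 / 23.52 = 2.489 mg/L.

S ≈ 2.49 mg/L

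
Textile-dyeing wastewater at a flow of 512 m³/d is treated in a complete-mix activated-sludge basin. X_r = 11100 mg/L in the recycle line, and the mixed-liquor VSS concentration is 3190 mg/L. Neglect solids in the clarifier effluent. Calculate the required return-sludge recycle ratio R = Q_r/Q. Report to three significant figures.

R ≈ 0.403

Solids balance on the clarifier gives (1+R)X = R·X_r, so R = X/(X_r − X) = 3190 / (11100 − 3190) = 0.4033.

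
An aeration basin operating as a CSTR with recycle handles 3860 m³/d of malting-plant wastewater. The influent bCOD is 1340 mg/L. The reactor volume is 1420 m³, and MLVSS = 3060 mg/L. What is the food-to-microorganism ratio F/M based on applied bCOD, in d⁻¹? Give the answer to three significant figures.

F/M = applied load / biomass = Q·S₀/(V·X) = 3860 × 1340 / (1420 × 3060) = 1.190 d⁻¹.

F/M ≈ 1.19 d⁻¹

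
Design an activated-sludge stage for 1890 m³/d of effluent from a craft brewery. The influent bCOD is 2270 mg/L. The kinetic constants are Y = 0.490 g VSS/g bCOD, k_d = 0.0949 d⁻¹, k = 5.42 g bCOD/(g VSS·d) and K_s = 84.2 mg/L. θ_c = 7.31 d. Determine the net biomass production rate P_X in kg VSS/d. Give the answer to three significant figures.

P_X ≈ 1240 kg VSS/d

For a completely mixed reactor with recycle the Lawrence–McCarty relation gives S = K_s·(1 + k_d·θ_c) / [θ_c·(Y·k − k_d) − 1] = 84.2 × (1 + 0.0949 × 7.31) / [7.31 × (0.490 × 5.42 − 0.0949) − 1] = 142.6 / 17.72 = 8.048 mg/L.
Correct the yield for decay: Y_obs = Y/(1 + k_d θ_c) = 0.490 / (1 + 0.0949 × 7.31) = 0.490 / 1.694 = 0.2893.
Substrate removed = Q·(S₀ − S) = 1890 m³/d × (2270 − 8.05) g/m³ = 4.28×10^6 g/d = 4275 kg/d.
Biomass produced: P_X = Y_obs·Q·ΔS = 0.2893 × 4275 ≈ 1237 kg VSS/d.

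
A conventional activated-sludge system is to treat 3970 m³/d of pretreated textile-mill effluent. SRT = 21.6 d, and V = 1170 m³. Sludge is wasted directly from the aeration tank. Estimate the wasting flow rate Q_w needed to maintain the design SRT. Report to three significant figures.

Q_w ≈ 54.2 m³/d

With mixed-liquor wasting, θ_c = V/Q_w, so Q_w = V/θ_c = 1170/21.6 = 54.17 m³/d.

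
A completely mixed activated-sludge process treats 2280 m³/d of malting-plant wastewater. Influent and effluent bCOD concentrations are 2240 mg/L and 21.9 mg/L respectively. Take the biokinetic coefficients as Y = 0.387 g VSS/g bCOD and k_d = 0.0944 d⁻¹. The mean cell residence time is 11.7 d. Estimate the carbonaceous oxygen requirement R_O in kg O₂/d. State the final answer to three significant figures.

Correct the yield for decay: Y_obs = Y/(1 + k_d θ_c) = 0.387 / (1 + 0.0944 × 11.7) = 0.387 / 2.104 = 0.1839.
Q·(S₀ − S) = 2280 × (2240 − 21.9) × 10⁻³ = 5057 kg/d removed.
P_X = Y_obs·Q·(S₀ − S) = 0.1839 × 5057 = 930.0 kg VSS/d.
R_O = Q·(S₀ − S) − 1.42·P_X = 5057 − 1.42 × 930.0 = 3737 kg O₂/d.

R_O ≈ 3740 kg O₂/d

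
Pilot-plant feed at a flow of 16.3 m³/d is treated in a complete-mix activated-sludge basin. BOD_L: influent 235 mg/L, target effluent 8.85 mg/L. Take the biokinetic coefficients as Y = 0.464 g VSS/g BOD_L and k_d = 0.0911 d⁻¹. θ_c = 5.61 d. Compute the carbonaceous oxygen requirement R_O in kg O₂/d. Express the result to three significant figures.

R_O ≈ 2.08 kg O₂/d

Correct the yield for decay: Y_obs = Y/(1 + k_d θ_c) = 0.464 / (1 + 0.0911 × 5.61) = 0.464 / 1.511 = 0.3071.
ΔS = 235 − 8.85 = 226.2 mg/L, so the substrate removal rate is 16.3 × 226.2/1000 = 3.686 kg BOD_L/d.
Net sludge production P_X = 0.3071 × 3.686 = 1.132 kg VSS/d.
R_O = Q·ΔS − 1.42 P_X = 3.686 − 1.607 = 2.079 kg O₂/d.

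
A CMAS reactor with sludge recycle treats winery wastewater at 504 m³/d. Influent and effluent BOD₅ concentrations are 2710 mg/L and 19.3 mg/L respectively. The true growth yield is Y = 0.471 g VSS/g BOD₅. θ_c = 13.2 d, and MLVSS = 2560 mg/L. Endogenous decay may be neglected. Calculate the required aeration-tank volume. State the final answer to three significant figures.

V ≈ 3290 m³

V·X = Y·Q·ΔS·θ_c gives V = 0.471 × 504 × (2710 − 19.3) × 13.2 / 2560 = 3293 m³.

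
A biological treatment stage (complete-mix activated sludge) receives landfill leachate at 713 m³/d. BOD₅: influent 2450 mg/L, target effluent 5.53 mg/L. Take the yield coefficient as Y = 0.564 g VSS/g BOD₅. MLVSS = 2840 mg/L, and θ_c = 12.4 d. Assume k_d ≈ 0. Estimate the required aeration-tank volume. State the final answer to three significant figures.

V ≈ 4290 m³

Biomass mass balance (decay neglected): V·X = Y·Q·(S₀ − S)·θ_c, so V = 0.564 × 713 × (2450 − 5.53) × 12.4 / 2840 = 4292 m³.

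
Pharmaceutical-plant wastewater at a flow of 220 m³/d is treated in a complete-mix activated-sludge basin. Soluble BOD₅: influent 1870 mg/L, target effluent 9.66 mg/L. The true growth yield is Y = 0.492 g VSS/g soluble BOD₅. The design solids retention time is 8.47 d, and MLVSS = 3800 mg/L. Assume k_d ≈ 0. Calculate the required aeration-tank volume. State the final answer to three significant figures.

Biomass mass balance (decay neglected): V·X = Y·Q·(S₀ − S)·θ_c, so V = 0.492 × 220 × (1870 − 9.66) × 8.47 / 3800 = 448.8 m³.

V ≈ 449 m³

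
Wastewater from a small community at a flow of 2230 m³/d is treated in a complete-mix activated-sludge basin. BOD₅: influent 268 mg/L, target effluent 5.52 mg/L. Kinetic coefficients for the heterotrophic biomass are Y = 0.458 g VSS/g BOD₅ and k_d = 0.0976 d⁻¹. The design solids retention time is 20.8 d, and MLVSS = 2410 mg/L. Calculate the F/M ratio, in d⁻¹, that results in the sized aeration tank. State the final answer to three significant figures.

F/M ≈ 0.325 d⁻¹

From the SRT design equation V = Y Q (S₀−S) θ_c / [X (1 + k_d θ_c)] = 0.458 × 2230 × (268 − 5.52) × 20.8 / [2410 × (1 + 0.0976 × 20.8)] = 5.58×10^6 / 7302 = 763.6 m³.
F/M = Q·S₀ / (V·X) = 2230 × 268 / (763.6 × 2410) = 0.3248 g BOD₅·(g VSS·d)⁻¹.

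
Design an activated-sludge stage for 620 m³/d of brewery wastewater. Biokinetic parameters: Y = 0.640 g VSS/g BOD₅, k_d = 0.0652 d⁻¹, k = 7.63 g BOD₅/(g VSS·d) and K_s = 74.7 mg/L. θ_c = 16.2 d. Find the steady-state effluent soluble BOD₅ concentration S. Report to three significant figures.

S ≈ 1.99 mg/L

For a completely mixed reactor with recycle the Lawrence–McCarty relation gives S = K_s·(1 + k_d·θ_c) / [θ_c·(Y·k − k_d) − 1] = 74.7 × (1 + 0.0652 × 16.2) / [16.2 × (0.640 × 7.63 − 0.0652) − 1] = 153.6 / 77.05 = 1.993 mg/L.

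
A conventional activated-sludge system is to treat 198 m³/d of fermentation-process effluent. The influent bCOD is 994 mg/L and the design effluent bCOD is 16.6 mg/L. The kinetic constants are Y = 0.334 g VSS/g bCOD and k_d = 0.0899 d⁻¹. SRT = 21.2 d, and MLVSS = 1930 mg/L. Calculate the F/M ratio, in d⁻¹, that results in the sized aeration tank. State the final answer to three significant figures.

F/M ≈ 0.417 d⁻¹

Rearranging the biomass balance for a CMAS with decay, V = Y·Q·ΔS·θ_c / [X·(1+k_d θ_c)] = 0.334 × 198 × (994 − 16.6) × 21.2 / [1930 × (1 + 0.0899 × 21.2)] = 1.37×10^6 / 5608 = 244.3 m³.
F/M = applied load / biomass = Q·S₀/(V·X) = 198 × 994 / (244.3 × 1930) = 0.4174 d⁻¹.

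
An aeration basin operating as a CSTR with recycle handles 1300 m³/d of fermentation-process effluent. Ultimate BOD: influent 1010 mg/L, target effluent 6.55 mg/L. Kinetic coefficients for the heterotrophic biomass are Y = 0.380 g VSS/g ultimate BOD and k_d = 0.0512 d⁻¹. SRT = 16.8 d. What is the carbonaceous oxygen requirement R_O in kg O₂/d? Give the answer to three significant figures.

R_O ≈ 926 kg O₂/d

Y_obs = Y / (1 + k_d θ_c) = 0.380 / (1 + 0.0512 × 16.8) = 0.380 / 1.860 = 0.2043.
Substrate removed = Q·(S₀ − S) = 1300 m³/d × (1010 − 6.55) g/m³ = 1.3×10^6 g/d = 1304 kg/d.
P_X = Y_obs·Q·(S₀ − S) = 0.2043 × 1304 = 266.5 kg VSS/d.
R_O = Q·ΔS − 1.42 P_X = 1304 − 378.4 = 926.1 kg O₂/d.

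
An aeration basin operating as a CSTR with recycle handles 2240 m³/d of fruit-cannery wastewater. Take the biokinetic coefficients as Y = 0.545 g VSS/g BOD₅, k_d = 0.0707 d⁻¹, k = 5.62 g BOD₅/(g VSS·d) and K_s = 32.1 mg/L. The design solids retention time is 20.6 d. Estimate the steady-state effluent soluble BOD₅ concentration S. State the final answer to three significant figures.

For a completely mixed reactor with recycle the Lawrence–McCarty relation gives S = K_s·(1 + k_d·θ_c) / [θ_c·(Y·k − k_d) − 1] = 32.1 × (1 + 0.0707 × 20.6) / [20.6 × (0.545 × 5.62 − 0.0707) − 1] = 78.85 / 60.64 = 1.300 mg/L.

S ≈ 1.30 mg/L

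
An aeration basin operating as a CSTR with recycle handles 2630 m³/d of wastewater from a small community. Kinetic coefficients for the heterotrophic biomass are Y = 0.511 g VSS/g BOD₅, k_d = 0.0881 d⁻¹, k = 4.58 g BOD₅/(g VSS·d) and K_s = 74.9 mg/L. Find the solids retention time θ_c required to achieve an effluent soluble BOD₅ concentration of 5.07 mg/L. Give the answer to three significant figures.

At the target effluent, Y k S/(K_s+S) = 0.511×4.58×5.07/79.97 = 0.1484 d⁻¹.
1/θ_c = 0.1484 − 0.0881 = 0.06028 d⁻¹, so θ_c = 16.59 d.

θ_c ≈ 16.6 d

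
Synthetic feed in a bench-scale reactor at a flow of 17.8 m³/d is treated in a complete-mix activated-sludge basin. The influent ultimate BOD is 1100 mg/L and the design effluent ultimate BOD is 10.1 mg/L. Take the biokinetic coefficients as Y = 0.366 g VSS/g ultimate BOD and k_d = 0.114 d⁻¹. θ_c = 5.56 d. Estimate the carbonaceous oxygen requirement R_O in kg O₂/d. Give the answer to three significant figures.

R_O ≈ 13.2 kg O₂/d

Observed yield with endogenous decay: Y_obs = Y / (1 + k_d·θ_c) = 0.366 / (1 + 0.114 × 5.56) = 0.366 / 1.634 = 0.2240 g VSS/g ultimate BOD.
Substrate removed = Q·(S₀ − S) = 17.8 m³/d × (1100 − 10.1) g/m³ = 1.94×10^4 g/d = 19.40 kg/d.
P_X = Y_obs·Q·(S₀ − S) = 0.2240 × 19.40 = 4.346 kg VSS/d.
Carbonaceous O₂ demand = substrate oxidised − cell-mass equivalent = 19.40 − 1.42 × 4.346 = 13.23 kg O₂/d.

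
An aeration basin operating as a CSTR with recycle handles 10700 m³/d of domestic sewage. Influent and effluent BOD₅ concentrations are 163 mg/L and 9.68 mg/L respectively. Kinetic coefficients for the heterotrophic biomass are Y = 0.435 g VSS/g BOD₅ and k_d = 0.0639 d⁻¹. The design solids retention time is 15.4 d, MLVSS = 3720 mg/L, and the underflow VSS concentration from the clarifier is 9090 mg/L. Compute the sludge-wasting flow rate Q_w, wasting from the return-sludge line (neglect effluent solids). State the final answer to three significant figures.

Q_w ≈ 39.6 m³/d

From the SRT design equation V = Y Q (S₀−S) θ_c / [X (1 + k_d θ_c)] = 0.435 × 10700 × (163 − 9.68) × 15.4 / [3720 × (1 + 0.0639 × 15.4)] = 1.1×10^7 / 7381 = 1489 m³.
θ_c = V·X/(Q_w·X_r) when wasting from the recycle, so Q_w = V·X/(θ_c·X_r) = 1489 × 3720 / (15.4 × 9090) = 39.57 m³/d.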